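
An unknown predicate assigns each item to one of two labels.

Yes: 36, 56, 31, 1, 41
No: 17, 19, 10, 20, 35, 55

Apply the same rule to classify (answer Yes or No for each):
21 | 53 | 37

Yes, No, No

The classifier is using: ≡ 1 (mod 5).
21 → 21 mod 5 = 1 → Yes. 53 → 53 mod 5 = 3 → No. 37 → 37 mod 5 = 2 → No.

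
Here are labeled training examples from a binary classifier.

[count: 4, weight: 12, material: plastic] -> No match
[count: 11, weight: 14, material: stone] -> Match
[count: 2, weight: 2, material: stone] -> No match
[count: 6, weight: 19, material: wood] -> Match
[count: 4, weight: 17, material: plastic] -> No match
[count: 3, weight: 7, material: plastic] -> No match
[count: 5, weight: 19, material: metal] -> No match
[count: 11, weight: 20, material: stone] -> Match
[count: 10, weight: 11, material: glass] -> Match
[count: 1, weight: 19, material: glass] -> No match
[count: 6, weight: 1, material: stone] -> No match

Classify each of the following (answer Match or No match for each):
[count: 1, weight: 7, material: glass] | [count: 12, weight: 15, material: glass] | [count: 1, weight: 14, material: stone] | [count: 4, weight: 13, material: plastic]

No match, Match, No match, No match

All 'Match' examples share one property — weight ≥ 2 AND count ≥ 6 — and every 'No match' example lacks it.
[count: 1, weight: 7, material: glass]: weight = 7, count = 1 — does not pass, so No match.
[count: 12, weight: 15, material: glass]: weight = 15, count = 12 — satisfies this, so Match.
[count: 1, weight: 14, material: stone]: weight = 14, count = 1 — does not pass, so No match.
[count: 4, weight: 13, material: plastic]: weight = 13, count = 4 — does not pass, so No match.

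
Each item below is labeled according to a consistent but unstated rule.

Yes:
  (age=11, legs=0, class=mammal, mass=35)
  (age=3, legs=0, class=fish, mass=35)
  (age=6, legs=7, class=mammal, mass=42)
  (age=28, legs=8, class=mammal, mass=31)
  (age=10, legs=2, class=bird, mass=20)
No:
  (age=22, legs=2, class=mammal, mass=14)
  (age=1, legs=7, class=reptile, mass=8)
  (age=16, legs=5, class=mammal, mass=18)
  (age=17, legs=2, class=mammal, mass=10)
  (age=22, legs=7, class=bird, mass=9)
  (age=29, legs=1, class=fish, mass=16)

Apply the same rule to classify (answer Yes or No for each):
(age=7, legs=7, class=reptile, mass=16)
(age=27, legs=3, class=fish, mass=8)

A rule that fits every label: mass ≥ 20 — true of each 'Yes' example, false of each 'No' one.
(age=7, legs=7, class=reptile, mass=16) — mass = 16, hence No.
(age=27, legs=3, class=fish, mass=8) — mass = 8, hence No.

No, No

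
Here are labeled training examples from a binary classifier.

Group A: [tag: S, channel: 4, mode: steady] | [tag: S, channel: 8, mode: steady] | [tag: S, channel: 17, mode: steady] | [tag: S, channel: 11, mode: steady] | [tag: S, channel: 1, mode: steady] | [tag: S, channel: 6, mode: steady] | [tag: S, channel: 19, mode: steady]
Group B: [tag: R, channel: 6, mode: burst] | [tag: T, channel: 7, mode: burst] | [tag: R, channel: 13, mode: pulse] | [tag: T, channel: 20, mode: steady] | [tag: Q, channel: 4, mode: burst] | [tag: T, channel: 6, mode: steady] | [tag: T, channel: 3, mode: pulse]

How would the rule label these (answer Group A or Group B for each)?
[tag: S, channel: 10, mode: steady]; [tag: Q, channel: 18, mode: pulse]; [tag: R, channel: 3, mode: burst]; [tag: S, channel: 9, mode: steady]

The classifier is using: tag is S.
[tag: S, channel: 10, mode: steady] — tag is S, hence Group A.
[tag: Q, channel: 18, mode: pulse] — tag is Q, hence Group B.
[tag: R, channel: 3, mode: burst] — tag is R, hence Group B.
[tag: S, channel: 9, mode: steady] — tag is S, hence Group A.

Group A, Group B, Group B, Group A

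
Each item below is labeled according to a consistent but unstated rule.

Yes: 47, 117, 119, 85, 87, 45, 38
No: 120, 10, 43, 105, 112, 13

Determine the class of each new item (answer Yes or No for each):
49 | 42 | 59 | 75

Rule: digit sum ≥ 8. This holds for each 'Yes' example and fails for each 'No' one.
49: digit sum 4+9 = 13, checks out → Yes.
42: digit sum 4+2 = 6, fails this test → No.
59: digit sum 5+9 = 14, checks out → Yes.
75: digit sum 7+5 = 12, checks out → Yes.

Yes, No, Yes, Yes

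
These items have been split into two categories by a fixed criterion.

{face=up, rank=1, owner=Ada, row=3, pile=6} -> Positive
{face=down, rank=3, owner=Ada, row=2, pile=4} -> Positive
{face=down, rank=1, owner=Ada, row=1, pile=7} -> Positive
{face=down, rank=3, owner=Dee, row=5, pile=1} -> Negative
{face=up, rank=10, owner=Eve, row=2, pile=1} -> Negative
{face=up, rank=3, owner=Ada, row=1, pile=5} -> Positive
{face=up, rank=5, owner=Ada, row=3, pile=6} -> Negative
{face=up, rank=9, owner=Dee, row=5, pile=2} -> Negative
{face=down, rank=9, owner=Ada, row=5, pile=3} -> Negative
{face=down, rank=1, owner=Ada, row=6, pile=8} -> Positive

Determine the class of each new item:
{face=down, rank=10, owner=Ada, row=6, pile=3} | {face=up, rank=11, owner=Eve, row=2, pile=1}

Negative, Negative

The common property of the 'Positive' items is: owner is Ada AND rank ≤ 3. No 'Negative' item has it.
{face=down, rank=10, owner=Ada, row=6, pile=3} → owner is Ada, rank = 10 → Negative.
{face=up, rank=11, owner=Eve, row=2, pile=1} → owner is Eve, rank = 11 → Negative.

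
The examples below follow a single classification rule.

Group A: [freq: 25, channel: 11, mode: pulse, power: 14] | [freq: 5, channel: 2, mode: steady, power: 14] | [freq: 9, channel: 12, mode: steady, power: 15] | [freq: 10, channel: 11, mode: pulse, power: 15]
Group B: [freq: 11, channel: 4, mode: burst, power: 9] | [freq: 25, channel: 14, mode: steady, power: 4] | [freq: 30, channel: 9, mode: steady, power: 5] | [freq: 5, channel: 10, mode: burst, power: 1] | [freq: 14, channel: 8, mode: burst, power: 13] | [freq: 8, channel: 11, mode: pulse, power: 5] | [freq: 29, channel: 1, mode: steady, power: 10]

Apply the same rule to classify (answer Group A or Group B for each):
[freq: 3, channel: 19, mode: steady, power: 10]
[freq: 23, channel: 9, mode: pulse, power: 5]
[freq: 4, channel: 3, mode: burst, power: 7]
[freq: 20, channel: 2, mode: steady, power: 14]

Group B, Group B, Group B, Group A

Rule: power ≥ 14. This holds for each 'Group A' example and fails for each 'Group B' one.
[freq: 3, channel: 19, mode: steady, power: 10]: Group B (power = 10).
[freq: 23, channel: 9, mode: pulse, power: 5]: Group B (power = 5).
[freq: 4, channel: 3, mode: burst, power: 7]: Group B (power = 7).
[freq: 20, channel: 2, mode: steady, power: 14]: Group A (power = 14).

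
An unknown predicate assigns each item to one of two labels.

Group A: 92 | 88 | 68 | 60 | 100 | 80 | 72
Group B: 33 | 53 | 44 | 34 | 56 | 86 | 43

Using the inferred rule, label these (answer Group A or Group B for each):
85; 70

One predicate separates the groups cleanly: multiple of 4 AND at least 60.
85: Group B (85 = 4·21 + 1, 85 ≥ 60).
70: Group B (70 = 4·17 + 2, 70 ≥ 60).

Group B, Group B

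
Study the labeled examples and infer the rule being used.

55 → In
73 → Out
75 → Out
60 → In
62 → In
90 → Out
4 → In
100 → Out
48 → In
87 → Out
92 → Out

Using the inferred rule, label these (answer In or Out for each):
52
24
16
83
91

In, In, In, Out, Out

The rule appears to be: at most 62.
52: 52 ≤ 62 — matches, so In.
24: 24 ≤ 62 — matches, so In.
16: 16 ≤ 62 — matches, so In.
83: 83 > 62 — does not pass, so Out.
91: 91 > 62 — does not pass, so Out.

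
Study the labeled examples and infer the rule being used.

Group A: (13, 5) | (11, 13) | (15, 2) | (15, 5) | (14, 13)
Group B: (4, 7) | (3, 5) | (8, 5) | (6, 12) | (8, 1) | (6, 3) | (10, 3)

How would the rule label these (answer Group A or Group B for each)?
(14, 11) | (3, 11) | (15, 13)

Group A, Group B, Group A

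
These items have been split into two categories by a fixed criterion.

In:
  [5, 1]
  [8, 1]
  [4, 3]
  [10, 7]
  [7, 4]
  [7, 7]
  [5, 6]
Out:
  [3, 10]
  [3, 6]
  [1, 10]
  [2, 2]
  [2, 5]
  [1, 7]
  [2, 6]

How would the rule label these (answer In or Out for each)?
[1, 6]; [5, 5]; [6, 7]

One predicate separates the groups cleanly: first ≥ 4.
[1, 6]: Out (first 1).
[5, 5]: In (first 5).
[6, 7]: In (first 6).

Out, In, In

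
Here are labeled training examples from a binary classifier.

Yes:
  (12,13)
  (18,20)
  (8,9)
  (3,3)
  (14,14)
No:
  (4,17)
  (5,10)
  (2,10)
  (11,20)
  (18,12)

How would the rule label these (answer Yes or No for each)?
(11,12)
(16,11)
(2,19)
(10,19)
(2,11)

Yes, No, No, No, No

Every 'Yes' example satisfies: |first − second| ≤ 2. None of the 'No' examples do.
(11,12): |11−12| = 1 — checks out, so Yes. (16,11): |16−11| = 5 — fails this test, so No. (2,19): |2−19| = 17 — fails this test, so No. (10,19): |10−19| = 9 — fails this test, so No. (2,11): |2−11| = 9 — fails this test, so No.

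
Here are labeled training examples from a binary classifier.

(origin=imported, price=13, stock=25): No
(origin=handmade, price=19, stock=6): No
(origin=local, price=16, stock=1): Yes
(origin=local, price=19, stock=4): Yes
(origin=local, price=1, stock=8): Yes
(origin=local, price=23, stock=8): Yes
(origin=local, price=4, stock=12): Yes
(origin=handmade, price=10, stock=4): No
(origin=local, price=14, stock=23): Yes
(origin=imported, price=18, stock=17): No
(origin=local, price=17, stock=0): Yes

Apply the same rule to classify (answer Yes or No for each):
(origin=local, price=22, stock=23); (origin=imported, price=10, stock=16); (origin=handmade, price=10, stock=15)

Rule: origin is local. This holds for each 'Yes' example and fails for each 'No' one.
(origin=local, price=22, stock=23) — origin is local, hence Yes.
(origin=imported, price=10, stock=16) — origin is imported, hence No.
(origin=handmade, price=10, stock=15) — origin is handmade, hence No.

Yes, No, No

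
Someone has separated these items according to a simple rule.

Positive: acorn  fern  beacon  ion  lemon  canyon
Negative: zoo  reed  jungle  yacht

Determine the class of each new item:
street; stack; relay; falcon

Every 'Positive' example satisfies: ends with 'n'. None of the 'Negative' examples do.
street → ends with 't' → Negative. stack → ends with 'k' → Negative. relay → ends with 'y' → Negative. falcon → ends with 'n' → Positive.

Negative, Negative, Negative, Positive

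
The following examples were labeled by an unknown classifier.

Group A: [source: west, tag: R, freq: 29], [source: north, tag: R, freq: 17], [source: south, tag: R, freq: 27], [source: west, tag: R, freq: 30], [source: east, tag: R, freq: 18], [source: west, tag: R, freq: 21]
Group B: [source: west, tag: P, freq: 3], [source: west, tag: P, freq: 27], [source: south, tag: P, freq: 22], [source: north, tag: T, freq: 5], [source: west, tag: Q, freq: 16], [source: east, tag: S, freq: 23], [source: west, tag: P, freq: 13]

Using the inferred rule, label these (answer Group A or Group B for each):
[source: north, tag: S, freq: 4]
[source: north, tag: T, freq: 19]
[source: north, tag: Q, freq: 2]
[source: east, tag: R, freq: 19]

The rule appears to be: tag is R.
[source: north, tag: S, freq: 4]: Group B (tag is S).
[source: north, tag: T, freq: 19]: Group B (tag is T).
[source: north, tag: Q, freq: 2]: Group B (tag is Q).
[source: east, tag: R, freq: 19]: Group A (tag is R).

Group B, Group B, Group B, Group A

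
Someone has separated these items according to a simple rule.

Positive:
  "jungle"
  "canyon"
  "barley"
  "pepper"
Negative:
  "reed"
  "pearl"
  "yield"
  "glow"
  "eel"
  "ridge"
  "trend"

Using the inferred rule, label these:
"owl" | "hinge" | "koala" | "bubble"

Negative, Negative, Negative, Positive

The distinguishing property — length 6 — holds for all the 'Positive' cases and none of the 'Negative' cases.
"owl": Negative (length 3). "hinge": Negative (length 5). "koala": Negative (length 5). "bubble": Positive (length 6).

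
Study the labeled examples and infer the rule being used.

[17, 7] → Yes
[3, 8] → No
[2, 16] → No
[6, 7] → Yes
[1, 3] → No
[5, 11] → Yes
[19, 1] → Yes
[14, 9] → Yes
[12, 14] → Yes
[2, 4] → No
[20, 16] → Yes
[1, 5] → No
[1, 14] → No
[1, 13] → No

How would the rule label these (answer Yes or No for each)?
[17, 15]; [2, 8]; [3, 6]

Yes, No, No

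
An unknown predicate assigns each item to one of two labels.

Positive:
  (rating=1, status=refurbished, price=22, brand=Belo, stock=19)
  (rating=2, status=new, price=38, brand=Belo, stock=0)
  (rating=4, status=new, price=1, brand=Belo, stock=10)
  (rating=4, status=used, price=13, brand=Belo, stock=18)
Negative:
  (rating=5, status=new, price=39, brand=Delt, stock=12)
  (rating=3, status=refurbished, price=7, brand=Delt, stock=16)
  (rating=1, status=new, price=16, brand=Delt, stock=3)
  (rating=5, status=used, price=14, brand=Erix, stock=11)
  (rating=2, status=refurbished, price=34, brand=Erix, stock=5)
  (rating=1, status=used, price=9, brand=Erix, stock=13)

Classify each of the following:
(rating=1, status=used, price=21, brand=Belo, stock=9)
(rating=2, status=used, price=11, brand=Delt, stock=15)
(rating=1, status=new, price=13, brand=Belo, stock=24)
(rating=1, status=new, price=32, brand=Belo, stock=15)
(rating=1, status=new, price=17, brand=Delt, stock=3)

'Positive' ⟺ brand is Belo.
(rating=1, status=used, price=21, brand=Belo, stock=9): brand is Belo, matches → Positive.
(rating=2, status=used, price=11, brand=Delt, stock=15): brand is Delt, doesn't match → Negative.
(rating=1, status=new, price=13, brand=Belo, stock=24): brand is Belo, matches → Positive.
(rating=1, status=new, price=32, brand=Belo, stock=15): brand is Belo, matches → Positive.
(rating=1, status=new, price=17, brand=Delt, stock=3): brand is Delt, doesn't match → Negative.

Positive, Negative, Positive, Positive, Negative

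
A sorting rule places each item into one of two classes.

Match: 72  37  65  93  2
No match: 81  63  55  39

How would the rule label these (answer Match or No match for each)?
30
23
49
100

Match, Match, No match, Match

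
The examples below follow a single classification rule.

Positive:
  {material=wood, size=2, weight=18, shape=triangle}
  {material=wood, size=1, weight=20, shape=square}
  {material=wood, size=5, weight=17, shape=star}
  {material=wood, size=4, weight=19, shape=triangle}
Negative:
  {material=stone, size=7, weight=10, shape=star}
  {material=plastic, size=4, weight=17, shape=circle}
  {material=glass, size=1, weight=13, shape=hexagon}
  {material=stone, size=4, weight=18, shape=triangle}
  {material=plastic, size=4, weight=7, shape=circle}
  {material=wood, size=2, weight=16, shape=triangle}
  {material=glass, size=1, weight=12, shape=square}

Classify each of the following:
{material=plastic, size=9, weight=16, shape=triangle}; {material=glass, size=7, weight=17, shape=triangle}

Every 'Positive' example satisfies: material is wood AND weight ≥ 17. None of the 'Negative' examples do.

Negative, Negative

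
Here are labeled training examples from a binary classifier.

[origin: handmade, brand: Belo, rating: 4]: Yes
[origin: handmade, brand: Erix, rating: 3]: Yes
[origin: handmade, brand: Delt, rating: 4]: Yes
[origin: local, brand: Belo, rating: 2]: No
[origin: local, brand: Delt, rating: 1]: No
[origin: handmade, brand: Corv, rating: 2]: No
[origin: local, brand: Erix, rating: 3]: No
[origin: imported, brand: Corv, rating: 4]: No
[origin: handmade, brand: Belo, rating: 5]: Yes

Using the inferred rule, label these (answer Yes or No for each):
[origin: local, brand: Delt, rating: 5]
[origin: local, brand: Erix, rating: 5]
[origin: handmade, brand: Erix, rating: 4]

No, No, Yes

'Yes' ⟺ origin is handmade AND rating ≥ 3.
[origin: local, brand: Delt, rating: 5] — origin is local, rating = 5, hence No.
[origin: local, brand: Erix, rating: 5] — origin is local, rating = 5, hence No.
[origin: handmade, brand: Erix, rating: 4] — origin is handmade, rating = 4, hence Yes.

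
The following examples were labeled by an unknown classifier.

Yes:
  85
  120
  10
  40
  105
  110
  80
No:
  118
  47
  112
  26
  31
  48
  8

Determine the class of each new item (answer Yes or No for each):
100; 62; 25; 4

One predicate separates the groups cleanly: multiple of 5.

Yes, No, Yes, No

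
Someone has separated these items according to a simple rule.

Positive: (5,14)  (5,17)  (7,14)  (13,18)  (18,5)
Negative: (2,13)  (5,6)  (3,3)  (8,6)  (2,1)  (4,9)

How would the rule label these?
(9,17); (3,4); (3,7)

The pattern is that an item is 'Positive' exactly when: sum ≥ 19.
(9,17) — 9+17 = 26, hence Positive.
(3,4) — 3+4 = 7, hence Negative.
(3,7) — 3+7 = 10, hence Negative.

Positive, Negative, Negative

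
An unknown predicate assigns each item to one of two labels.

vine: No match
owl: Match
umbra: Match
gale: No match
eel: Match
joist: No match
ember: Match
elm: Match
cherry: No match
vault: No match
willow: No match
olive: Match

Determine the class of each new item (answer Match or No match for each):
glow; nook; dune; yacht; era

The rule appears to be: starts with a vowel.
glow: starts with 'g', does not pass → No match.
nook: starts with 'n', does not pass → No match.
dune: starts with 'd', does not pass → No match.
yacht: starts with 'y', does not pass → No match.
era: starts with 'e', passes → Match.

No match, No match, No match, No match, Match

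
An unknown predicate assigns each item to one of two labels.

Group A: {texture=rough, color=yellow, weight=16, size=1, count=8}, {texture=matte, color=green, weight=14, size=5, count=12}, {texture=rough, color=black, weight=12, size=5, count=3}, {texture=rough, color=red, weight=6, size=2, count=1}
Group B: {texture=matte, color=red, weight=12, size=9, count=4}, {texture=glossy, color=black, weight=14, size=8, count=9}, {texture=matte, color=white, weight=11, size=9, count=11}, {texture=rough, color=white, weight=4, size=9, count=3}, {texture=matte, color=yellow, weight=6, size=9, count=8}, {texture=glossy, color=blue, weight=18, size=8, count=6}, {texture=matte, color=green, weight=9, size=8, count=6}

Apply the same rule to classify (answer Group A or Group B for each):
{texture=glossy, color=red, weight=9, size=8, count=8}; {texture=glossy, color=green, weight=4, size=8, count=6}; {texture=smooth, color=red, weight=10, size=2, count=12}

The distinguishing property — size ≤ 5 — holds for all the 'Group A' cases and none of the 'Group B' cases.

Group B, Group B, Group A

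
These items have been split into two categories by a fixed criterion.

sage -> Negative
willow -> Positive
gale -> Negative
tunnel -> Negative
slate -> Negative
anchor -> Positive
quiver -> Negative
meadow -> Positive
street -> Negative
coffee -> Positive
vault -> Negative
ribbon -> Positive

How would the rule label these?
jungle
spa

Negative, Negative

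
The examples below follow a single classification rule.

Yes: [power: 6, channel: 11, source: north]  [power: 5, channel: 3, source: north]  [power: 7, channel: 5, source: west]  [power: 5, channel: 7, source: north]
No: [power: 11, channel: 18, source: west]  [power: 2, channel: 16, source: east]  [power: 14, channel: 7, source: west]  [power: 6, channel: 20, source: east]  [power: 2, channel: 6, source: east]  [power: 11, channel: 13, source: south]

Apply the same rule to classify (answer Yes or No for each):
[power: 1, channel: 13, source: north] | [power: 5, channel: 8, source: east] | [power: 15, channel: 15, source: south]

A rule that fits every label: source is north OR power = 7 — true of each 'Yes' example, false of each 'No' one.
Yes: [power: 1, channel: 13, source: north], since source is north, power = 1. No: [power: 5, channel: 8, source: east], since source is east, power = 5. No: [power: 15, channel: 15, source: south], since source is south, power = 15.

Yes, No, No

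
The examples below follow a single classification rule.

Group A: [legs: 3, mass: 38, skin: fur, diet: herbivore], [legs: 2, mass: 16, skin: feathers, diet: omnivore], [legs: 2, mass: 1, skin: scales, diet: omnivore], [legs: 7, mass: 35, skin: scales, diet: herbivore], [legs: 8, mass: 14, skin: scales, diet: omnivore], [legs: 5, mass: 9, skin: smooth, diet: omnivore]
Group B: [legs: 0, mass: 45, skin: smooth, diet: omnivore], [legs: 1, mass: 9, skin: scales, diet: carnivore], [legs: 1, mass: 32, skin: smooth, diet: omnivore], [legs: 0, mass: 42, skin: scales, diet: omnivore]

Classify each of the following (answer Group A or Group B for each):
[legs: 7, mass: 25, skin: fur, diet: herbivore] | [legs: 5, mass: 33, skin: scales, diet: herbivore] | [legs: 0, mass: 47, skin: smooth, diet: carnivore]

Group A, Group A, Group B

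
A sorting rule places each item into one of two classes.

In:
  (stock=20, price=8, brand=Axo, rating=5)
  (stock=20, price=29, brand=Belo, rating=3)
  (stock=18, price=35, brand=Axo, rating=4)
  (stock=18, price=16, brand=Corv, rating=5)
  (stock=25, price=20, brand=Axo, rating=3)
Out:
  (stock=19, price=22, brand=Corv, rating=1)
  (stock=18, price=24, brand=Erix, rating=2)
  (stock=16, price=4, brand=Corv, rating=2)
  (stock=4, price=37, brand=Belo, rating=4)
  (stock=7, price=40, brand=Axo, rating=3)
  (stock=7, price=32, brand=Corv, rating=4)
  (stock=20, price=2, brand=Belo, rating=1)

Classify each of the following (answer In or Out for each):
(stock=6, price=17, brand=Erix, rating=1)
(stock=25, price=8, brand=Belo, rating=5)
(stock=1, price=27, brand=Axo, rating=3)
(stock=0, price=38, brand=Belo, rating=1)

Out, In, Out, Out

The rule appears to be: stock ≥ 16 AND rating ≥ 3.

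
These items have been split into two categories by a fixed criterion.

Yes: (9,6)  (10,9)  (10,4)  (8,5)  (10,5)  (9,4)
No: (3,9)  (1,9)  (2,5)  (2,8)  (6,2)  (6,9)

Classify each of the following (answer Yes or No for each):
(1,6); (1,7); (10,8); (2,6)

No, No, Yes, No

Rule: first ≥ 8. This holds for each 'Yes' example and fails for each 'No' one.
(1,6): first 1 — does not satisfy this, so No. (1,7): first 1 — does not satisfy this, so No. (10,8): first 10 — qualifies, so Yes. (2,6): first 2 — does not satisfy this, so No.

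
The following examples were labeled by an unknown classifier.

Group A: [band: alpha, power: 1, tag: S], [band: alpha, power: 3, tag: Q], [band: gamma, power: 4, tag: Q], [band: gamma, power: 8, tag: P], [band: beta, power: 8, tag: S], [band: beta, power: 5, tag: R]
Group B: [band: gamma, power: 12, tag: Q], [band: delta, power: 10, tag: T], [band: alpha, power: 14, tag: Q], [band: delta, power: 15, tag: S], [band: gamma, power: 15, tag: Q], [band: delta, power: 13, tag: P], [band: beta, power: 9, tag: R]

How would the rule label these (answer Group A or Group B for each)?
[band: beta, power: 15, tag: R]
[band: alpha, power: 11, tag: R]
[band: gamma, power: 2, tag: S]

One predicate separates the groups cleanly: power ≤ 8.

Group B, Group B, Group A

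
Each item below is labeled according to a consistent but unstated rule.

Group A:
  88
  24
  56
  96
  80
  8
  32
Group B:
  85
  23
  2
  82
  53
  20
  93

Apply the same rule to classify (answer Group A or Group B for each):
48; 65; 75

Group A, Group B, Group B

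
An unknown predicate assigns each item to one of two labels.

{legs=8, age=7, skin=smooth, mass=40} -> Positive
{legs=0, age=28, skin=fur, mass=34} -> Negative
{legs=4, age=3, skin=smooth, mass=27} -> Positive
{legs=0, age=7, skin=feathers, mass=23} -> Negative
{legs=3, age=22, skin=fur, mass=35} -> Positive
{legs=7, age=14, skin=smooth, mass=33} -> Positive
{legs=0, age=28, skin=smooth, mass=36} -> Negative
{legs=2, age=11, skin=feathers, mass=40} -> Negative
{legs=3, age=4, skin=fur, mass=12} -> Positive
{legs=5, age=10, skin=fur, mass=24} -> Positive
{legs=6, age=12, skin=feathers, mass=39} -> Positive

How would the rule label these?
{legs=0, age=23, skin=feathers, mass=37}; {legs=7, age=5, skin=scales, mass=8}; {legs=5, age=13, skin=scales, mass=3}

'Positive' ⟺ legs ≥ 3.
{legs=0, age=23, skin=feathers, mass=37} → legs = 0 → Negative. {legs=7, age=5, skin=scales, mass=8} → legs = 7 → Positive. {legs=5, age=13, skin=scales, mass=3} → legs = 5 → Positive.

Negative, Positive, Positive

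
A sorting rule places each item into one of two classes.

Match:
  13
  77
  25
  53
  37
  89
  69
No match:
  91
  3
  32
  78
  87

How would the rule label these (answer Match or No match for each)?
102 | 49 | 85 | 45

No match, Match, Match, Match

Rule: ≡ 1 (mod 4). This holds for each 'Match' example and fails for each 'No match' one.
No match: 102, since 102 mod 4 = 2. Match: 49, since 49 mod 4 = 1. Match: 85, since 85 mod 4 = 1. Match: 45, since 45 mod 4 = 1.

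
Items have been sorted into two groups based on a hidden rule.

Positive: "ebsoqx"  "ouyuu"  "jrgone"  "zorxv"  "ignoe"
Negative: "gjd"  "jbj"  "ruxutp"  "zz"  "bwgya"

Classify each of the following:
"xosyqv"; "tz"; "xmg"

The simplest hypothesis consistent with all the labels is: contains 'o'.

Positive, Negative, Negative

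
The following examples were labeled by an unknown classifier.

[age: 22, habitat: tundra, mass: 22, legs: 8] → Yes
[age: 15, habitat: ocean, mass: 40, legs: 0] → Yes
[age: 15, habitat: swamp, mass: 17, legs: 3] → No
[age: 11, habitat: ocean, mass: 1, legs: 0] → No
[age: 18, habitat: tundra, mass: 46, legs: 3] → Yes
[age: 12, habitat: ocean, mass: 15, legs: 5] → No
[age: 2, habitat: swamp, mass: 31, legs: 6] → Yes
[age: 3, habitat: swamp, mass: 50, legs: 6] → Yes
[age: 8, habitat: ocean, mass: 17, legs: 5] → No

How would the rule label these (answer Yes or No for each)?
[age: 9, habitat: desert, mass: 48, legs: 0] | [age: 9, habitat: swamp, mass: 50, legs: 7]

The rule appears to be: mass ≥ 22.
[age: 9, habitat: desert, mass: 48, legs: 0] — mass = 48, hence Yes. [age: 9, habitat: swamp, mass: 50, legs: 7] — mass = 50, hence Yes.

Yes, Yes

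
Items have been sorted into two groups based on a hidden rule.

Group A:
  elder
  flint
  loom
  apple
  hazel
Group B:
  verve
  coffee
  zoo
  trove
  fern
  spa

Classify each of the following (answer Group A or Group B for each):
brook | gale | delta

Group B, Group A, Group A

The distinguishing property — contains 'l' — holds for all the 'Group A' cases and none of the 'Group B' cases.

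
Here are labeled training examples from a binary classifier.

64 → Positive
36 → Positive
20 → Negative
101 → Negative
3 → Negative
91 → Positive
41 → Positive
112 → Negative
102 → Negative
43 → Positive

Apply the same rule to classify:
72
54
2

Positive, Positive, Negative

The simplest hypothesis consistent with all the labels is: digit sum ≥ 5.
72: digit sum 7+2 = 9 — fits, so Positive. 54: digit sum 5+4 = 9 — fits, so Positive. 2: digit sum 2 — does not pass, so Negative.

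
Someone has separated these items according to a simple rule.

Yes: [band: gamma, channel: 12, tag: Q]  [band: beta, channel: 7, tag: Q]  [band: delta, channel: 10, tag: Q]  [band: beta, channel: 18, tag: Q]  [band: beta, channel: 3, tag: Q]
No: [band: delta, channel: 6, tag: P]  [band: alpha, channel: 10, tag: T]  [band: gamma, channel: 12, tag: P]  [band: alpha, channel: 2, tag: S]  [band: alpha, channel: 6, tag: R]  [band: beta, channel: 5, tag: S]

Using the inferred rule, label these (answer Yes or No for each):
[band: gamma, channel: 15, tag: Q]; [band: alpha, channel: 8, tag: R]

'Yes' ⟺ tag is Q.
[band: gamma, channel: 15, tag: Q]: tag is Q — checks out, so Yes. [band: alpha, channel: 8, tag: R]: tag is R — fails the rule, so No.

Yes, No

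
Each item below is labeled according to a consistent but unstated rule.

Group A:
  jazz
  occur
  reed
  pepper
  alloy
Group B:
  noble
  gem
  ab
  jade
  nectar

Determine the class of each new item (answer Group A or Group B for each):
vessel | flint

The classifier is using: has a double letter.
vessel: 'ss' doubled — qualifies, so Group A. flint: no doubled letter — does not satisfy this, so Group B.

Group A, Group B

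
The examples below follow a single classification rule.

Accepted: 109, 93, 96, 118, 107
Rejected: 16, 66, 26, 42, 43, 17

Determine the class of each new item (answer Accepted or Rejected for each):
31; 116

One predicate separates the groups cleanly: at least 93.
31 → 31 < 93 → Rejected. 116 → 116 ≥ 93 → Accepted.

Rejected, Accepted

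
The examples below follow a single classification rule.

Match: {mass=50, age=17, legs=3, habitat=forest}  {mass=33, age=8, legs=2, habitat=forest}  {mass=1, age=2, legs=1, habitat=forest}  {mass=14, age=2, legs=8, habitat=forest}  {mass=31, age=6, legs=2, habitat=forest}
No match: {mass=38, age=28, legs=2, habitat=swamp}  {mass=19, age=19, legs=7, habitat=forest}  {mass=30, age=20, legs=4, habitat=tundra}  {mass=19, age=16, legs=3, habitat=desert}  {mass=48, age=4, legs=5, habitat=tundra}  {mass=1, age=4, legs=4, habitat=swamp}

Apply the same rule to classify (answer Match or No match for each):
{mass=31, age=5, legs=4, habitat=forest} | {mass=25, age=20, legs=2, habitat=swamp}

One predicate separates the groups cleanly: habitat is forest AND age ≤ 17.
{mass=31, age=5, legs=4, habitat=forest}: Match (habitat is forest, age = 5). {mass=25, age=20, legs=2, habitat=swamp}: No match (habitat is swamp, age = 20).

Match, No match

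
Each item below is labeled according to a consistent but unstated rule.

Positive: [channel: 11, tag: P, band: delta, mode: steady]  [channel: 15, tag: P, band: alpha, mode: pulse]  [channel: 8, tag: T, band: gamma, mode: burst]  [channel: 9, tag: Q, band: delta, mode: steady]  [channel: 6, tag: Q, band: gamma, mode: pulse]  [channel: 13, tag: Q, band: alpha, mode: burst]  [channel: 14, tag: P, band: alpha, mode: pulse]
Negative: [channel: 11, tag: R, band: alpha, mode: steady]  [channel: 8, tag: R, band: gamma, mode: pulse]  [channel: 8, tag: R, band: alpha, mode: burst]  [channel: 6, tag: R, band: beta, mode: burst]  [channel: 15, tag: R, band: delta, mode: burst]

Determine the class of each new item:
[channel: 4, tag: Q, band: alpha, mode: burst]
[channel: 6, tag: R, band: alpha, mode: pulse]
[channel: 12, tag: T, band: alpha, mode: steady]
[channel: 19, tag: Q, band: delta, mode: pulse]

Positive, Negative, Positive, Positive

The pattern is that an item is 'Positive' exactly when: tag is not R.
[channel: 4, tag: Q, band: alpha, mode: burst] — tag is Q, hence Positive.
[channel: 6, tag: R, band: alpha, mode: pulse] — tag is R, hence Negative.
[channel: 12, tag: T, band: alpha, mode: steady] — tag is T, hence Positive.
[channel: 19, tag: Q, band: delta, mode: pulse] — tag is Q, hence Positive.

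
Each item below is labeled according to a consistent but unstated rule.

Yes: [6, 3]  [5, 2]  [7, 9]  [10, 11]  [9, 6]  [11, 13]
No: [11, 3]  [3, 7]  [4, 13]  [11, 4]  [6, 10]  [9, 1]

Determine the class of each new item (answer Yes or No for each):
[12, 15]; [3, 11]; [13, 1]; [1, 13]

Yes, No, No, No

'Yes' ⟺ |first − second| ≤ 3.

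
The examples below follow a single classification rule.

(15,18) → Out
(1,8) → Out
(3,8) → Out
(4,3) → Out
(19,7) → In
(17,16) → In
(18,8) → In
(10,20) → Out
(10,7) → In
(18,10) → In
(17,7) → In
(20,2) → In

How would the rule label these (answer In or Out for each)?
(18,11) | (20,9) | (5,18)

The common property of the 'In' items is: first > second AND sum ≥ 9. No 'Out' item has it.
(18,11) — 18 > 11, 18+11 = 29, hence In. (20,9) — 20 > 9, 20+9 = 29, hence In. (5,18) — 5 < 18, 5+18 = 23, hence Out.

In, In, Out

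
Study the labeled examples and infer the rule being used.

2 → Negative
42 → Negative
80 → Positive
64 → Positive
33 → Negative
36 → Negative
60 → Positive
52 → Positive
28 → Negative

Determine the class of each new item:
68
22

A rule that fits every label: at least 52 — true of each 'Positive' example, false of each 'Negative' one.

Positive, Negative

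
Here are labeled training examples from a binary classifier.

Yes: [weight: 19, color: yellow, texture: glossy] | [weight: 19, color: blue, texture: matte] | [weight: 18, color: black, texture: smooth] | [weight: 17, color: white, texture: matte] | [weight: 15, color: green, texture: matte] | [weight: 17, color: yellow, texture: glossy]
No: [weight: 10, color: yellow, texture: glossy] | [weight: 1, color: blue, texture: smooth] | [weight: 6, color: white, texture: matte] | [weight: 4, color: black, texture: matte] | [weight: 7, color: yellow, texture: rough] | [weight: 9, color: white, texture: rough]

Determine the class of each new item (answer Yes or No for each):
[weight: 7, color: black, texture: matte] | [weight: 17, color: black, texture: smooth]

The pattern is that an item is 'Yes' exactly when: weight ≥ 15.
No: [weight: 7, color: black, texture: matte], since weight = 7.
Yes: [weight: 17, color: black, texture: smooth], since weight = 17.

No, Yes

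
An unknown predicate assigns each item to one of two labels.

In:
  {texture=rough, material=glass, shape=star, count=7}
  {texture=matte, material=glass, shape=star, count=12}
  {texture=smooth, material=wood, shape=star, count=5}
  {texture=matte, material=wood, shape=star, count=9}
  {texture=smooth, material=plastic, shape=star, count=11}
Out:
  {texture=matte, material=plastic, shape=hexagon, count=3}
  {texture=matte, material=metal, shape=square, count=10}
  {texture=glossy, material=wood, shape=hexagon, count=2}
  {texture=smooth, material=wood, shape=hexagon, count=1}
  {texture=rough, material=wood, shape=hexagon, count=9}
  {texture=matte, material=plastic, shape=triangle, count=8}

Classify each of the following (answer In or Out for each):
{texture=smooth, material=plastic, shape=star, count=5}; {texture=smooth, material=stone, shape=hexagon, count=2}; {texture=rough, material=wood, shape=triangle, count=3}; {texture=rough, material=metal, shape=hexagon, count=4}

In, Out, Out, Out

A rule that fits every label: shape is star — true of each 'In' example, false of each 'Out' one.
{texture=smooth, material=plastic, shape=star, count=5}: shape is star, qualifies → In. {texture=smooth, material=stone, shape=hexagon, count=2}: shape is hexagon, fails the rule → Out. {texture=rough, material=wood, shape=triangle, count=3}: shape is triangle, fails the rule → Out. {texture=rough, material=metal, shape=hexagon, count=4}: shape is hexagon, fails the rule → Out.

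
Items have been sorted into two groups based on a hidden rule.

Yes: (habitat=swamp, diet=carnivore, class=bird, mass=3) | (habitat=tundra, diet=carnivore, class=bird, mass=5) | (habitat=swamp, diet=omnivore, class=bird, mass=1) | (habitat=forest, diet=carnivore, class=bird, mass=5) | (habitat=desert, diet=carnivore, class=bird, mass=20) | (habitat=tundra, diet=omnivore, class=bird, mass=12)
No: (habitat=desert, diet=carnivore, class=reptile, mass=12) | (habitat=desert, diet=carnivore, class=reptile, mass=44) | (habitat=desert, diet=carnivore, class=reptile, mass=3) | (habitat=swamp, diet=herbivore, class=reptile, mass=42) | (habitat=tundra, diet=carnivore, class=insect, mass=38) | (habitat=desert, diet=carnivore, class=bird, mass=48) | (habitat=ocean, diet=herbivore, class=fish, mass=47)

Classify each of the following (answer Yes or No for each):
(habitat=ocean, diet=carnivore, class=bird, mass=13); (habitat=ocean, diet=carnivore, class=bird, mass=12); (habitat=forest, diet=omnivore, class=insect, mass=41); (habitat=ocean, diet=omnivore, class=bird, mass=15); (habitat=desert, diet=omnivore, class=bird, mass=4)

The pattern is that an item is 'Yes' exactly when: class is bird AND mass ≤ 20.

Yes, Yes, No, Yes, Yes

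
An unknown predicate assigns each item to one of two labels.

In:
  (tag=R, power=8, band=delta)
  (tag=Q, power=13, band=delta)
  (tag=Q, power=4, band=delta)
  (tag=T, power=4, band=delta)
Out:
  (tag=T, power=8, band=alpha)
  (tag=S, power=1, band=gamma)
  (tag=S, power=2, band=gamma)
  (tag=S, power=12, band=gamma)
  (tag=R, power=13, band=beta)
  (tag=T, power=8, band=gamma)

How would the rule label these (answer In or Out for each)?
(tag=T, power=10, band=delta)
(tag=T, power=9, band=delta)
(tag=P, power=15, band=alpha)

All 'In' examples share one property — band is delta — and every 'Out' example lacks it.
(tag=T, power=10, band=delta): band is delta, satisfies this → In.
(tag=T, power=9, band=delta): band is delta, satisfies this → In.
(tag=P, power=15, band=alpha): band is alpha, does not pass → Out.

In, In, Out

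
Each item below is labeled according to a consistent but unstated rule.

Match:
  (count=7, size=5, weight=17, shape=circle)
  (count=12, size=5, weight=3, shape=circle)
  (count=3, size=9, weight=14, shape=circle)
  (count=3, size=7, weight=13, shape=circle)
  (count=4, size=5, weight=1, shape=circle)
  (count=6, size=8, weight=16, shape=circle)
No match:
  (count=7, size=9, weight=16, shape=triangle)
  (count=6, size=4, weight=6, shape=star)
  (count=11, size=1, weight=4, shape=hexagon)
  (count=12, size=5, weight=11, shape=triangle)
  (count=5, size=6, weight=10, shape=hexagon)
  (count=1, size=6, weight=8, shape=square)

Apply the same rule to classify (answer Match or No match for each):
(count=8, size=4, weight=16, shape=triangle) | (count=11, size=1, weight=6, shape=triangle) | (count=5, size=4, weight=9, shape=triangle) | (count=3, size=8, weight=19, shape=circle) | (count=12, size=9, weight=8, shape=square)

Checking candidate rules against both groups, what survives is: shape is circle.
(count=8, size=4, weight=16, shape=triangle) → shape is triangle → No match.
(count=11, size=1, weight=6, shape=triangle) → shape is triangle → No match.
(count=5, size=4, weight=9, shape=triangle) → shape is triangle → No match.
(count=3, size=8, weight=19, shape=circle) → shape is circle → Match.
(count=12, size=9, weight=8, shape=square) → shape is square → No match.

No match, No match, No match, Match, No match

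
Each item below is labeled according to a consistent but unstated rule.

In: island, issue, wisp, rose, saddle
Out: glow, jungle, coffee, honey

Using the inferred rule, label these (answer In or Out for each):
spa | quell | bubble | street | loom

In, Out, Out, In, Out

The classifier is using: contains 's'.
spa: In (has 's').
quell: Out (no 's').
bubble: Out (no 's').
street: In (has 's').
loom: Out (no 's').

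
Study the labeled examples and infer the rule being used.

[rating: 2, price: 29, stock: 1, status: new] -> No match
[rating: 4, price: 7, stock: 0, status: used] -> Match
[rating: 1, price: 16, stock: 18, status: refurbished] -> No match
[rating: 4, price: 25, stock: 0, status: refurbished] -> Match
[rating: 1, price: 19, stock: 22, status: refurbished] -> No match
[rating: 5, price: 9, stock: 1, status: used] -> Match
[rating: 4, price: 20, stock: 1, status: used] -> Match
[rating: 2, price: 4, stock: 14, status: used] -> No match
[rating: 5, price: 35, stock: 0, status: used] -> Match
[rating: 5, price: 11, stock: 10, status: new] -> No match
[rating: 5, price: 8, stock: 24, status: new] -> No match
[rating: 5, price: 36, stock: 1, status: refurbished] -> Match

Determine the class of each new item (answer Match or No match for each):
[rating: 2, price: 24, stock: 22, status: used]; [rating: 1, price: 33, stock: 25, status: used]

No match, No match

The pattern is that an item is 'Match' exactly when: stock ≤ 1 AND rating ≥ 4.
[rating: 2, price: 24, stock: 22, status: used] → stock = 22, rating = 2 → No match.
[rating: 1, price: 33, stock: 25, status: used] → stock = 25, rating = 1 → No match.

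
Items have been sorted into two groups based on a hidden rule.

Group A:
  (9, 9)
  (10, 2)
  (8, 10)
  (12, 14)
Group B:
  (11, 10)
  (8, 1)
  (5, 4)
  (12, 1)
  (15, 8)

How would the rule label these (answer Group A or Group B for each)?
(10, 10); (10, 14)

Group A, Group A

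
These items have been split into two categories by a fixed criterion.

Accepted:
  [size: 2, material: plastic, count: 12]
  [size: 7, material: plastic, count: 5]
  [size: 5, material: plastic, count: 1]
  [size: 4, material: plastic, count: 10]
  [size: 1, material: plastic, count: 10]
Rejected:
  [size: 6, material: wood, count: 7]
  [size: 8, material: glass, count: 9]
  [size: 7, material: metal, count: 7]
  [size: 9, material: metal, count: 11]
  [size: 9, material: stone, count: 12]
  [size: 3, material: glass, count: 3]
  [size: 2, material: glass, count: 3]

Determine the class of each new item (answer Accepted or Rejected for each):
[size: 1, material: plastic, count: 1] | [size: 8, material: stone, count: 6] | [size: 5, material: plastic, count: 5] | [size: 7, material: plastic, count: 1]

Accepted, Rejected, Accepted, Accepted

All 'Accepted' examples share one property — material is plastic — and every 'Rejected' example lacks it.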